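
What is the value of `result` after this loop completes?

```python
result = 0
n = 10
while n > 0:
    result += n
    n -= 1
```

Let's trace through this code step by step.

Initialize: result = 0
Initialize: n = 10
Entering loop: while n > 0:
After iteration 1: result = 10, n = 9
After iteration 2: result = 19, n = 8
After iteration 3: result = 27, n = 7
After iteration 4: result = 34, n = 6
After iteration 5: result = 40, n = 5
After iteration 6: result = 45, n = 4
After iteration 7: result = 49, n = 3
After iteration 8: result = 52, n = 2
After iteration 9: result = 54, n = 1
After iteration 10: result = 55, n = 0
Loop ends.

Final answer: 55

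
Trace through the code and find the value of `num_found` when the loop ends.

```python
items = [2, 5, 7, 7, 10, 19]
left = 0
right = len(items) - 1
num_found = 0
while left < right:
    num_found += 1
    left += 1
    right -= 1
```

Let's trace through this code step by step.

Initialize: items = [2, 5, 7, 7, 10, 19]
Initialize: left = 0
Initialize: right = 5
Initialize: num_found = 0
Entering loop: while left < right:
After iteration 1: left = 1, right = 4, num_found = 1
After iteration 2: left = 2, right = 3, num_found = 2
After iteration 3: left = 3, right = 2, num_found = 3
Loop ends.

Final answer: 3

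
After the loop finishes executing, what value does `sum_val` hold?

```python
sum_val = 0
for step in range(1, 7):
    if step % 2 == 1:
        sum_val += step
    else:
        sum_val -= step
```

Let's trace through this code step by step.

Initialize: sum_val = 0
Entering loop: for step in range(1, 7):
After iteration 1: step = 1, sum_val = 1
After iteration 2: step = 2, sum_val = -1
After iteration 3: step = 3, sum_val = 2
After iteration 4: step = 4, sum_val = -2
After iteration 5: step = 5, sum_val = 3
After iteration 6: step = 6, sum_val = -3
Loop ends.

Final answer: -3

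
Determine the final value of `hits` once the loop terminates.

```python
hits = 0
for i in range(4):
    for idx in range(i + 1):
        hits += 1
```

Let's trace through this code step by step.

Initialize: hits = 0
Entering loop: for i in range(4):
After iteration 1: i = 0, hits = 1, idx = 0
After iteration 2: i = 1, hits = 3, idx = 1
After iteration 3: i = 2, hits = 6, idx = 2
After iteration 4: i = 3, hits = 10, idx = 3
Loop ends.

Final answer: 10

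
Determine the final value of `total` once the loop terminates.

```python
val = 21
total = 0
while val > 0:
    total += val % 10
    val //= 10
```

Let's trace through this code step by step.

Initialize: val = 21
Initialize: total = 0
Entering loop: while val > 0:
After iteration 1: val = 2, total = 1
After iteration 2: val = 0, total = 3
Loop ends.

Final answer: 3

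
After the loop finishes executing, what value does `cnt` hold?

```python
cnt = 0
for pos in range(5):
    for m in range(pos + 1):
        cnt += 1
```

Let's trace through this code step by step.

Initialize: cnt = 0
Entering loop: for pos in range(5):
After iteration 1: pos = 0, cnt = 1, m = 0
After iteration 2: pos = 1, cnt = 3, m = 1
After iteration 3: pos = 2, cnt = 6, m = 2
After iteration 4: pos = 3, cnt = 10, m = 3
After iteration 5: pos = 4, cnt = 15, m = 4
Loop ends.

Final answer: 15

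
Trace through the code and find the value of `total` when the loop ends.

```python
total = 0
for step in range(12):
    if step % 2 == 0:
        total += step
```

Let's trace through this code step by step.

Initialize: total = 0
Entering loop: for step in range(12):
After iteration 1: step = 0, total = 0
After iteration 2: step = 1, total = 0
After iteration 3: step = 2, total = 2
After iteration 4: step = 3, total = 2
After iteration 5: step = 4, total = 6
After iteration 6: step = 5, total = 6
After iteration 7: step = 6, total = 12
After iteration 8: step = 7, total = 12
After iteration 9: step = 8, total = 20
After iteration 10: step = 9, total = 20
After iteration 11: step = 10, total = 30
After iteration 12: step = 11, total = 30
Loop ends.

Final answer: 30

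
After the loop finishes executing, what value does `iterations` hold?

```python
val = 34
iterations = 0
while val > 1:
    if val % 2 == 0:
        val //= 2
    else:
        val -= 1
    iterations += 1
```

Let's trace through this code step by step.

Initialize: val = 34
Initialize: iterations = 0
Entering loop: while val > 1:
After iteration 1: val = 17, iterations = 1
After iteration 2: val = 16, iterations = 2
After iteration 3: val = 8, iterations = 3
After iteration 4: val = 4, iterations = 4
After iteration 5: val = 2, iterations = 5
After iteration 6: val = 1, iterations = 6
Loop ends.

Final answer: 6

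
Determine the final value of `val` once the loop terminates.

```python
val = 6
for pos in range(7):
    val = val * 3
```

Let's trace through this code step by step.

Initialize: val = 6
Entering loop: for pos in range(7):
After iteration 1: pos = 0, val = 18
After iteration 2: pos = 1, val = 54
After iteration 3: pos = 2, val = 162
After iteration 4: pos = 3, val = 486
After iteration 5: pos = 4, val = 1458
After iteration 6: pos = 5, val = 4374
After iteration 7: pos = 6, val = 13122
Loop ends.

Final answer: 13122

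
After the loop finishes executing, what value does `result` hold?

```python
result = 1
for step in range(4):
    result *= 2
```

Let's trace through this code step by step.

Initialize: result = 1
Entering loop: for step in range(4):
After iteration 1: step = 0, result = 2
After iteration 2: step = 1, result = 4
After iteration 3: step = 2, result = 8
After iteration 4: step = 3, result = 16
Loop ends.

Final answer: 16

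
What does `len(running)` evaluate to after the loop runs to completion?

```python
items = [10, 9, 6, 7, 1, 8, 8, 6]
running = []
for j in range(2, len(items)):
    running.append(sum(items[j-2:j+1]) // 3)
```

Let's trace through this code step by step.

Initialize: items = [10, 9, 6, 7, 1, 8, 8, 6]
Initialize: running = []
Entering loop: for j in range(2, len(items)):
After iteration 1: j = 2, running = [8]
After iteration 2: j = 3, running = [8, 7]
After iteration 3: j = 4, running = [8, 7, 4]
After iteration 4: j = 5, running = [8, 7, 4, 5]
After iteration 5: j = 6, running = [8, 7, 4, 5, 5]
After iteration 6: j = 7, running = [8, 7, 4, 5, 5, 7]
Loop ends.
len(running) = 6

Final answer: 6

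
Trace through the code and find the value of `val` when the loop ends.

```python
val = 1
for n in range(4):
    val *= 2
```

Let's trace through this code step by step.

Initialize: val = 1
Entering loop: for n in range(4):
After iteration 1: n = 0, val = 2
After iteration 2: n = 1, val = 4
After iteration 3: n = 2, val = 8
After iteration 4: n = 3, val = 16
Loop ends.

Final answer: 16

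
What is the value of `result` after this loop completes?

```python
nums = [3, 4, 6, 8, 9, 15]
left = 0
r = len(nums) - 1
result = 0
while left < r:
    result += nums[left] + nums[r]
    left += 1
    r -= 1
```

Let's trace through this code step by step.

Initialize: nums = [3, 4, 6, 8, 9, 15]
Initialize: left = 0
Initialize: r = 5
Initialize: result = 0
Entering loop: while left < r:
After iteration 1: left = 1, r = 4, result = 18
After iteration 2: left = 2, r = 3, result = 31
After iteration 3: left = 3, r = 2, result = 45
Loop ends.

Final answer: 45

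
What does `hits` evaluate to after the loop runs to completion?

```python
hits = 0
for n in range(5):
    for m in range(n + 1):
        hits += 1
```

Let's trace through this code step by step.

Initialize: hits = 0
Entering loop: for n in range(5):
After iteration 1: n = 0, hits = 1, m = 0
After iteration 2: n = 1, hits = 3, m = 1
After iteration 3: n = 2, hits = 6, m = 2
After iteration 4: n = 3, hits = 10, m = 3
After iteration 5: n = 4, hits = 15, m = 4
Loop ends.

Final answer: 15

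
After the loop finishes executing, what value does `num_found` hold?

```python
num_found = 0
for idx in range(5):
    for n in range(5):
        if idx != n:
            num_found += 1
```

Let's trace through this code step by step.

Initialize: num_found = 0
Entering loop: for idx in range(5):
After iteration 1: idx = 0, num_found = 4
After iteration 2: idx = 1, num_found = 8
After iteration 3: idx = 2, num_found = 12
After iteration 4: idx = 3, num_found = 16
After iteration 5: idx = 4, num_found = 20
Loop ends.

Final answer: 20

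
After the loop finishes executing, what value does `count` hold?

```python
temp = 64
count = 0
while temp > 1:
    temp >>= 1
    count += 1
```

Let's trace through this code step by step.

Initialize: temp = 64
Initialize: count = 0
Entering loop: while temp > 1:
After iteration 1: temp = 32, count = 1
After iteration 2: temp = 16, count = 2
After iteration 3: temp = 8, count = 3
After iteration 4: temp = 4, count = 4
After iteration 5: temp = 2, count = 5
After iteration 6: temp = 1, count = 6
Loop ends.

Final answer: 6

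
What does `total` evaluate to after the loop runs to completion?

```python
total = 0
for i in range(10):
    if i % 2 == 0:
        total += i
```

Let's trace through this code step by step.

Initialize: total = 0
Entering loop: for i in range(10):
After iteration 1: i = 0, total = 0
After iteration 2: i = 1, total = 0
After iteration 3: i = 2, total = 2
After iteration 4: i = 3, total = 2
After iteration 5: i = 4, total = 6
After iteration 6: i = 5, total = 6
After iteration 7: i = 6, total = 12
After iteration 8: i = 7, total = 12
After iteration 9: i = 8, total = 20
After iteration 10: i = 9, total = 20
Loop ends.

Final answer: 20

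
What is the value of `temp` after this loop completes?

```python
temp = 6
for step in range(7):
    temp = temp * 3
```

Let's trace through this code step by step.

Initialize: temp = 6
Entering loop: for step in range(7):
After iteration 1: step = 0, temp = 18
After iteration 2: step = 1, temp = 54
After iteration 3: step = 2, temp = 162
After iteration 4: step = 3, temp = 486
After iteration 5: step = 4, temp = 1458
After iteration 6: step = 5, temp = 4374
After iteration 7: step = 6, temp = 13122
Loop ends.

Final answer: 13122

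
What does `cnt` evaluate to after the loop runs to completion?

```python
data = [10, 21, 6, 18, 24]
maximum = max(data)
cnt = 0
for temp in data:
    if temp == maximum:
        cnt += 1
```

Let's trace through this code step by step.

Initialize: data = [10, 21, 6, 18, 24]
Initialize: maximum = 24
Initialize: cnt = 0
Entering loop: for temp in data:
After iteration 1: temp = 10, cnt = 0
After iteration 2: temp = 21, cnt = 0
After iteration 3: temp = 6, cnt = 0
After iteration 4: temp = 18, cnt = 0
After iteration 5: temp = 24, cnt = 1
Loop ends.

Final answer: 1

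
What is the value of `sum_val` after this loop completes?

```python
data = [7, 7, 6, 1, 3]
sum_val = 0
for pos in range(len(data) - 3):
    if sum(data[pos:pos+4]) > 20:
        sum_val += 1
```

Let's trace through this code step by step.

Initialize: data = [7, 7, 6, 1, 3]
Initialize: sum_val = 0
Entering loop: for pos in range(len(data) - 3):
After iteration 1: pos = 0, sum_val = 1
After iteration 2: pos = 1, sum_val = 1
Loop ends.

Final answer: 1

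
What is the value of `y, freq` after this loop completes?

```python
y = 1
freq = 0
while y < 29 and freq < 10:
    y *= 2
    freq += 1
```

Let's trace through this code step by step.

Initialize: y = 1
Initialize: freq = 0
Entering loop: while y < 29 and freq < 10:
After iteration 1: y = 2, freq = 1
After iteration 2: y = 4, freq = 2
After iteration 3: y = 8, freq = 3
After iteration 4: y = 16, freq = 4
After iteration 5: y = 32, freq = 5
Loop ends.

Final answer: 32, 5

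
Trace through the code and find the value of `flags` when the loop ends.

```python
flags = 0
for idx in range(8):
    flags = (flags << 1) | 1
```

Let's trace through this code step by step.

Initialize: flags = 0
Entering loop: for idx in range(8):
After iteration 1: idx = 0, flags = 1
After iteration 2: idx = 1, flags = 3
After iteration 3: idx = 2, flags = 7
After iteration 4: idx = 3, flags = 15
After iteration 5: idx = 4, flags = 31
After iteration 6: idx = 5, flags = 63
After iteration 7: idx = 6, flags = 127
After iteration 8: idx = 7, flags = 255
Loop ends.

Final answer: 255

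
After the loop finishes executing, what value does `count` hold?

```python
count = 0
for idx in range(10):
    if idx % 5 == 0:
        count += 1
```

Let's trace through this code step by step.

Initialize: count = 0
Entering loop: for idx in range(10):
After iteration 1: idx = 0, count = 1
After iteration 2: idx = 1, count = 1
After iteration 3: idx = 2, count = 1
After iteration 4: idx = 3, count = 1
After iteration 5: idx = 4, count = 1
After iteration 6: idx = 5, count = 2
After iteration 7: idx = 6, count = 2
After iteration 8: idx = 7, count = 2
After iteration 9: idx = 8, count = 2
After iteration 10: idx = 9, count = 2
Loop ends.

Final answer: 2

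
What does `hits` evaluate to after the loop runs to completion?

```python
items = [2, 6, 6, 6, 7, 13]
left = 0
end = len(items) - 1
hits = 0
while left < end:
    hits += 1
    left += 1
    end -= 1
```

Let's trace through this code step by step.

Initialize: items = [2, 6, 6, 6, 7, 13]
Initialize: left = 0
Initialize: end = 5
Initialize: hits = 0
Entering loop: while left < end:
After iteration 1: left = 1, end = 4, hits = 1
After iteration 2: left = 2, end = 3, hits = 2
After iteration 3: left = 3, end = 2, hits = 3
Loop ends.

Final answer: 3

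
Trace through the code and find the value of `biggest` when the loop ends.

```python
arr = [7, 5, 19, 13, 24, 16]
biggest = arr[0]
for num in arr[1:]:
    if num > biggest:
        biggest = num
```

Let's trace through this code step by step.

Initialize: arr = [7, 5, 19, 13, 24, 16]
Initialize: biggest = 7
Entering loop: for num in arr[1:]:
After iteration 1: num = 5, biggest = 7
After iteration 2: num = 19, biggest = 19
After iteration 3: num = 13, biggest = 19
After iteration 4: num = 24, biggest = 24
After iteration 5: num = 16, biggest = 24
Loop ends.

Final answer: 24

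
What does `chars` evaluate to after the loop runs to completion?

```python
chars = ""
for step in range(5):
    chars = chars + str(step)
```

Let's trace through this code step by step.

Initialize: chars = ''
Entering loop: for step in range(5):
After iteration 1: step = 0, chars = '0'
After iteration 2: step = 1, chars = '01'
After iteration 3: step = 2, chars = '012'
After iteration 4: step = 3, chars = '0123'
After iteration 5: step = 4, chars = '01234'
Loop ends.

Final answer: '01234'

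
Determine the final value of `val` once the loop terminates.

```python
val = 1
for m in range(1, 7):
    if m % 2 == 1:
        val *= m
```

Let's trace through this code step by step.

Initialize: val = 1
Entering loop: for m in range(1, 7):
After iteration 1: m = 1, val = 1
After iteration 2: m = 2, val = 1
After iteration 3: m = 3, val = 3
After iteration 4: m = 4, val = 3
After iteration 5: m = 5, val = 15
After iteration 6: m = 6, val = 15
Loop ends.

Final answer: 15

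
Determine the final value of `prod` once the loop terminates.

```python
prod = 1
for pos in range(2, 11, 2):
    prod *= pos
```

Let's trace through this code step by step.

Initialize: prod = 1
Entering loop: for pos in range(2, 11, 2):
After iteration 1: pos = 2, prod = 2
After iteration 2: pos = 4, prod = 8
After iteration 3: pos = 6, prod = 48
After iteration 4: pos = 8, prod = 384
After iteration 5: pos = 10, prod = 3840
Loop ends.

Final answer: 3840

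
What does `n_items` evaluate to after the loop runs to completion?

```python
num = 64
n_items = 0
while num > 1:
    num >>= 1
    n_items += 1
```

Let's trace through this code step by step.

Initialize: num = 64
Initialize: n_items = 0
Entering loop: while num > 1:
After iteration 1: num = 32, n_items = 1
After iteration 2: num = 16, n_items = 2
After iteration 3: num = 8, n_items = 3
After iteration 4: num = 4, n_items = 4
After iteration 5: num = 2, n_items = 5
After iteration 6: num = 1, n_items = 6
Loop ends.

Final answer: 6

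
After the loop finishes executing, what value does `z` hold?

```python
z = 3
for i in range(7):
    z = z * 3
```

Let's trace through this code step by step.

Initialize: z = 3
Entering loop: for i in range(7):
After iteration 1: i = 0, z = 9
After iteration 2: i = 1, z = 27
After iteration 3: i = 2, z = 81
After iteration 4: i = 3, z = 243
After iteration 5: i = 4, z = 729
After iteration 6: i = 5, z = 2187
After iteration 7: i = 6, z = 6561
Loop ends.

Final answer: 6561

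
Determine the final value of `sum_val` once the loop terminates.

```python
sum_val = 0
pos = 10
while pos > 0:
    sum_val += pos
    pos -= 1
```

Let's trace through this code step by step.

Initialize: sum_val = 0
Initialize: pos = 10
Entering loop: while pos > 0:
After iteration 1: sum_val = 10, pos = 9
After iteration 2: sum_val = 19, pos = 8
After iteration 3: sum_val = 27, pos = 7
After iteration 4: sum_val = 34, pos = 6
After iteration 5: sum_val = 40, pos = 5
After iteration 6: sum_val = 45, pos = 4
After iteration 7: sum_val = 49, pos = 3
After iteration 8: sum_val = 52, pos = 2
After iteration 9: sum_val = 54, pos = 1
After iteration 10: sum_val = 55, pos = 0
Loop ends.

Final answer: 55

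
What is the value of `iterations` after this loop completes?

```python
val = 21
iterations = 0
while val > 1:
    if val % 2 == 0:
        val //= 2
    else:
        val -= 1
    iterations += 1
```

Let's trace through this code step by step.

Initialize: val = 21
Initialize: iterations = 0
Entering loop: while val > 1:
After iteration 1: val = 20, iterations = 1
After iteration 2: val = 10, iterations = 2
After iteration 3: val = 5, iterations = 3
After iteration 4: val = 4, iterations = 4
After iteration 5: val = 2, iterations = 5
After iteration 6: val = 1, iterations = 6
Loop ends.

Final answer: 6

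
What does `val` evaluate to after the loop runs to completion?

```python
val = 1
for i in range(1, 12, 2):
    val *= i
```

Let's trace through this code step by step.

Initialize: val = 1
Entering loop: for i in range(1, 12, 2):
After iteration 1: i = 1, val = 1
After iteration 2: i = 3, val = 3
After iteration 3: i = 5, val = 15
After iteration 4: i = 7, val = 105
After iteration 5: i = 9, val = 945
After iteration 6: i = 11, val = 10395
Loop ends.

Final answer: 10395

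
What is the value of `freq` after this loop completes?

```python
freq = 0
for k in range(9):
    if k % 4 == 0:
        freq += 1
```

Let's trace through this code step by step.

Initialize: freq = 0
Entering loop: for k in range(9):
After iteration 1: k = 0, freq = 1
After iteration 2: k = 1, freq = 1
After iteration 3: k = 2, freq = 1
After iteration 4: k = 3, freq = 1
After iteration 5: k = 4, freq = 2
After iteration 6: k = 5, freq = 2
After iteration 7: k = 6, freq = 2
After iteration 8: k = 7, freq = 2
After iteration 9: k = 8, freq = 3
Loop ends.

Final answer: 3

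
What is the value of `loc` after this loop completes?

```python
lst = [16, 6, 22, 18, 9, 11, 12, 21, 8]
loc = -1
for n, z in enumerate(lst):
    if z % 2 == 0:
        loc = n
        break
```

Let's trace through this code step by step.

Initialize: lst = [16, 6, 22, 18, 9, 11, 12, 21, 8]
Initialize: loc = -1
Entering loop: for n, z in enumerate(lst):
After iteration 1: n = 0, z = 16, loc = 0
Loop ends.

Final answer: 0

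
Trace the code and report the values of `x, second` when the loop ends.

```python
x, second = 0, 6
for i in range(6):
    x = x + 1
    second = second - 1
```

Let's trace through this code step by step.

Initialize: x = 0
Initialize: second = 6
Entering loop: for i in range(6):
After iteration 1: i = 0, x = 1, second = 5
After iteration 2: i = 1, x = 2, second = 4
After iteration 3: i = 2, x = 3, second = 3
After iteration 4: i = 3, x = 4, second = 2
After iteration 5: i = 4, x = 5, second = 1
After iteration 6: i = 5, x = 6, second = 0
Loop ends.

Final answer: 6, 0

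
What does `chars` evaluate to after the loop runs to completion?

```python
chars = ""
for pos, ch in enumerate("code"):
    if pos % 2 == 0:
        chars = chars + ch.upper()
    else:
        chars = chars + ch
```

Let's trace through this code step by step.

Initialize: chars = ''
Entering loop: for pos, ch in enumerate("code"):
After iteration 1: pos = 0, ch = 'c', chars = 'C'
After iteration 2: pos = 1, ch = 'o', chars = 'Co'
After iteration 3: pos = 2, ch = 'd', chars = 'CoD'
After iteration 4: pos = 3, ch = 'e', chars = 'CoDe'
Loop ends.

Final answer: 'CoDe'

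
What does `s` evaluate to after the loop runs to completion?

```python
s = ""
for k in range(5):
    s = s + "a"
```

Let's trace through this code step by step.

Initialize: s = ''
Entering loop: for k in range(5):
After iteration 1: k = 0, s = 'a'
After iteration 2: k = 1, s = 'aa'
After iteration 3: k = 2, s = 'aaa'
After iteration 4: k = 3, s = 'aaaa'
After iteration 5: k = 4, s = 'aaaaa'
Loop ends.

Final answer: 'aaaaa'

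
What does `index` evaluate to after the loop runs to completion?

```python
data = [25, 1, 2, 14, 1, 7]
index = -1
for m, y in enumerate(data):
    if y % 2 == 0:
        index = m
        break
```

Let's trace through this code step by step.

Initialize: data = [25, 1, 2, 14, 1, 7]
Initialize: index = -1
Entering loop: for m, y in enumerate(data):
After iteration 1: m = 0, y = 25, index = -1
After iteration 2: m = 1, y = 1, index = -1
After iteration 3: m = 2, y = 2, index = 2
Loop ends.

Final answer: 2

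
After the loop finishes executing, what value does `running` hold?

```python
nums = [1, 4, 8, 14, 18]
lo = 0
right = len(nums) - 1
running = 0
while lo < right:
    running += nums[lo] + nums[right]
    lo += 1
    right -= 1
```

Let's trace through this code step by step.

Initialize: nums = [1, 4, 8, 14, 18]
Initialize: lo = 0
Initialize: right = 4
Initialize: running = 0
Entering loop: while lo < right:
After iteration 1: lo = 1, right = 3, running = 19
After iteration 2: lo = 2, right = 2, running = 37
Loop ends.

Final answer: 37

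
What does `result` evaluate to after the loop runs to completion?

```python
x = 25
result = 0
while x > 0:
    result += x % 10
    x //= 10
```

Let's trace through this code step by step.

Initialize: x = 25
Initialize: result = 0
Entering loop: while x > 0:
After iteration 1: x = 2, result = 5
After iteration 2: x = 0, result = 7
Loop ends.

Final answer: 7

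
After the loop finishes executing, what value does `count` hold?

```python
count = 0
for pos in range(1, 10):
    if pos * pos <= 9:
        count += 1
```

Let's trace through this code step by step.

Initialize: count = 0
Entering loop: for pos in range(1, 10):
After iteration 1: pos = 1, count = 1
After iteration 2: pos = 2, count = 2
After iteration 3: pos = 3, count = 3
After iteration 4: pos = 4, count = 3
After iteration 5: pos = 5, count = 3
After iteration 6: pos = 6, count = 3
After iteration 7: pos = 7, count = 3
After iteration 8: pos = 8, count = 3
After iteration 9: pos = 9, count = 3
Loop ends.

Final answer: 3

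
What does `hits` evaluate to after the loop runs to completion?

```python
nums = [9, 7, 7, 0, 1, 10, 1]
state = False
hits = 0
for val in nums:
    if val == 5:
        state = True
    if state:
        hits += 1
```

Let's trace through this code step by step.

Initialize: nums = [9, 7, 7, 0, 1, 10, 1]
Initialize: state = False
Initialize: hits = 0
Entering loop: for val in nums:
After iteration 1: val = 9, hits = 0
After iteration 2: val = 7, hits = 0
After iteration 3: val = 7, hits = 0
After iteration 4: val = 0, hits = 0
After iteration 5: val = 1, hits = 0
After iteration 6: val = 10, hits = 0
After iteration 7: val = 1, hits = 0
Loop ends.

Final answer: 0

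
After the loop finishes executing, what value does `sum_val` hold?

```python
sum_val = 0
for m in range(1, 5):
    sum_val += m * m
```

Let's trace through this code step by step.

Initialize: sum_val = 0
Entering loop: for m in range(1, 5):
After iteration 1: m = 1, sum_val = 1
After iteration 2: m = 2, sum_val = 5
After iteration 3: m = 3, sum_val = 14
After iteration 4: m = 4, sum_val = 30
Loop ends.

Final answer: 30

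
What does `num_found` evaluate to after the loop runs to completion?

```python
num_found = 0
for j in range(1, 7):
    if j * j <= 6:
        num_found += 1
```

Let's trace through this code step by step.

Initialize: num_found = 0
Entering loop: for j in range(1, 7):
After iteration 1: j = 1, num_found = 1
After iteration 2: j = 2, num_found = 2
After iteration 3: j = 3, num_found = 2
After iteration 4: j = 4, num_found = 2
After iteration 5: j = 5, num_found = 2
After iteration 6: j = 6, num_found = 2
Loop ends.

Final answer: 2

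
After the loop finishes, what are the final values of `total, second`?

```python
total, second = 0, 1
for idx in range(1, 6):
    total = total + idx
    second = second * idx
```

Let's trace through this code step by step.

Initialize: total = 0
Initialize: second = 1
Entering loop: for idx in range(1, 6):
After iteration 1: idx = 1, total = 1, second = 1
After iteration 2: idx = 2, total = 3, second = 2
After iteration 3: idx = 3, total = 6, second = 6
After iteration 4: idx = 4, total = 10, second = 24
After iteration 5: idx = 5, total = 15, second = 120
Loop ends.

Final answer: 15, 120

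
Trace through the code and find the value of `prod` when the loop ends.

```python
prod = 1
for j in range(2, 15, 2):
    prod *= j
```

Let's trace through this code step by step.

Initialize: prod = 1
Entering loop: for j in range(2, 15, 2):
After iteration 1: j = 2, prod = 2
After iteration 2: j = 4, prod = 8
After iteration 3: j = 6, prod = 48
After iteration 4: j = 8, prod = 384
After iteration 5: j = 10, prod = 3840
After iteration 6: j = 12, prod = 46080
After iteration 7: j = 14, prod = 645120
Loop ends.

Final answer: 645120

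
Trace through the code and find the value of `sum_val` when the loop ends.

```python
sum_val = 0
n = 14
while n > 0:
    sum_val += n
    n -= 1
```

Let's trace through this code step by step.

Initialize: sum_val = 0
Initialize: n = 14
Entering loop: while n > 0:
After iteration 1: sum_val = 14, n = 13
After iteration 2: sum_val = 27, n = 12
After iteration 3: sum_val = 39, n = 11
After iteration 4: sum_val = 50, n = 10
After iteration 5: sum_val = 60, n = 9
After iteration 6: sum_val = 69, n = 8
After iteration 7: sum_val = 77, n = 7
After iteration 8: sum_val = 84, n = 6
After iteration 9: sum_val = 90, n = 5
After iteration 10: sum_val = 95, n = 4
After iteration 11: sum_val = 99, n = 3
After iteration 12: sum_val = 102, n = 2
After iteration 13: sum_val = 104, n = 1
After iteration 14: sum_val = 105, n = 0
Loop ends.

Final answer: 105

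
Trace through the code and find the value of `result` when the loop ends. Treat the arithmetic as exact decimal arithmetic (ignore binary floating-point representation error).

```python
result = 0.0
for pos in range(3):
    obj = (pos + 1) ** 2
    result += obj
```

Let's trace through this code step by step.

Initialize: result = 0.0
Entering loop: for pos in range(3):
After iteration 1: pos = 0, result = 1.0, obj = 1
After iteration 2: pos = 1, result = 5.0, obj = 4
After iteration 3: pos = 2, result = 14.0, obj = 9
Loop ends.

Final answer: 14.0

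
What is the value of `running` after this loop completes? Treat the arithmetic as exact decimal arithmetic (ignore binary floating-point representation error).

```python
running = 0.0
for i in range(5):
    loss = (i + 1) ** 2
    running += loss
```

Let's trace through this code step by step.

Initialize: running = 0.0
Entering loop: for i in range(5):
After iteration 1: i = 0, running = 1.0, loss = 1
After iteration 2: i = 1, running = 5.0, loss = 4
After iteration 3: i = 2, running = 14.0, loss = 9
After iteration 4: i = 3, running = 30.0, loss = 16
After iteration 5: i = 4, running = 55.0, loss = 25
Loop ends.

Final answer: 55.0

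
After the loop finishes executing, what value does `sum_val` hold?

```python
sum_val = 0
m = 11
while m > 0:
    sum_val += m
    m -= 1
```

Let's trace through this code step by step.

Initialize: sum_val = 0
Initialize: m = 11
Entering loop: while m > 0:
After iteration 1: sum_val = 11, m = 10
After iteration 2: sum_val = 21, m = 9
After iteration 3: sum_val = 30, m = 8
After iteration 4: sum_val = 38, m = 7
After iteration 5: sum_val = 45, m = 6
After iteration 6: sum_val = 51, m = 5
After iteration 7: sum_val = 56, m = 4
After iteration 8: sum_val = 60, m = 3
After iteration 9: sum_val = 63, m = 2
After iteration 10: sum_val = 65, m = 1
After iteration 11: sum_val = 66, m = 0
Loop ends.

Final answer: 66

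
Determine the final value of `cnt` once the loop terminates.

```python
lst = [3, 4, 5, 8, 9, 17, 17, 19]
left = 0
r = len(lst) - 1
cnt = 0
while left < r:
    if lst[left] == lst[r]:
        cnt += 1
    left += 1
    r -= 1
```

Let's trace through this code step by step.

Initialize: lst = [3, 4, 5, 8, 9, 17, 17, 19]
Initialize: left = 0
Initialize: r = 7
Initialize: cnt = 0
Entering loop: while left < r:
After iteration 1: left = 1, r = 6, cnt = 0
After iteration 2: left = 2, r = 5, cnt = 0
After iteration 3: left = 3, r = 4, cnt = 0
After iteration 4: left = 4, r = 3, cnt = 0
Loop ends.

Final answer: 0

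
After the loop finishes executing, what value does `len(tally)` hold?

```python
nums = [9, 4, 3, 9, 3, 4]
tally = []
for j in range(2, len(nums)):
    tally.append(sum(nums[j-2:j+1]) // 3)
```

Let's trace through this code step by step.

Initialize: nums = [9, 4, 3, 9, 3, 4]
Initialize: tally = []
Entering loop: for j in range(2, len(nums)):
After iteration 1: j = 2, tally = [5]
After iteration 2: j = 3, tally = [5, 5]
After iteration 3: j = 4, tally = [5, 5, 5]
After iteration 4: j = 5, tally = [5, 5, 5, 5]
Loop ends.
len(tally) = 4

Final answer: 4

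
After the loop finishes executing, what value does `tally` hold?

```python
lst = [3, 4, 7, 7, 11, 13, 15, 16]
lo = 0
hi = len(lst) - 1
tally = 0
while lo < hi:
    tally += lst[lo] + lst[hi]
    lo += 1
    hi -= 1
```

Let's trace through this code step by step.

Initialize: lst = [3, 4, 7, 7, 11, 13, 15, 16]
Initialize: lo = 0
Initialize: hi = 7
Initialize: tally = 0
Entering loop: while lo < hi:
After iteration 1: lo = 1, hi = 6, tally = 19
After iteration 2: lo = 2, hi = 5, tally = 38
After iteration 3: lo = 3, hi = 4, tally = 58
After iteration 4: lo = 4, hi = 3, tally = 76
Loop ends.

Final answer: 76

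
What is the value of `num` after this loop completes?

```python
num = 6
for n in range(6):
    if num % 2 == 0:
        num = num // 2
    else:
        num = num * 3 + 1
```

Let's trace through this code step by step.

Initialize: num = 6
Entering loop: for n in range(6):
After iteration 1: n = 0, num = 3
After iteration 2: n = 1, num = 10
After iteration 3: n = 2, num = 5
After iteration 4: n = 3, num = 16
After iteration 5: n = 4, num = 8
After iteration 6: n = 5, num = 4
Loop ends.

Final answer: 4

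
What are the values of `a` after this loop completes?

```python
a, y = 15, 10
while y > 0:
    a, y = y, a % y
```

Let's trace through this code step by step.

Initialize: a = 15
Initialize: y = 10
Entering loop: while y > 0:
After iteration 1: a = 10, y = 5
After iteration 2: a = 5, y = 0
Loop ends.

Final answer: 5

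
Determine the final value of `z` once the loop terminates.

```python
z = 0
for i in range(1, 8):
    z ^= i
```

Let's trace through this code step by step.

Initialize: z = 0
Entering loop: for i in range(1, 8):
After iteration 1: i = 1, z = 1
After iteration 2: i = 2, z = 3
After iteration 3: i = 3, z = 0
After iteration 4: i = 4, z = 4
After iteration 5: i = 5, z = 1
After iteration 6: i = 6, z = 7
After iteration 7: i = 7, z = 0
Loop ends.

Final answer: 0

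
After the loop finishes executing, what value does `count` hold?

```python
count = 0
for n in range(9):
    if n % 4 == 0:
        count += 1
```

Let's trace through this code step by step.

Initialize: count = 0
Entering loop: for n in range(9):
After iteration 1: n = 0, count = 1
After iteration 2: n = 1, count = 1
After iteration 3: n = 2, count = 1
After iteration 4: n = 3, count = 1
After iteration 5: n = 4, count = 2
After iteration 6: n = 5, count = 2
After iteration 7: n = 6, count = 2
After iteration 8: n = 7, count = 2
After iteration 9: n = 8, count = 3
Loop ends.

Final answer: 3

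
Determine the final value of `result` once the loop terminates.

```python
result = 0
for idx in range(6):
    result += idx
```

Let's trace through this code step by step.

Initialize: result = 0
Entering loop: for idx in range(6):
After iteration 1: idx = 0, result = 0
After iteration 2: idx = 1, result = 1
After iteration 3: idx = 2, result = 3
After iteration 4: idx = 3, result = 6
After iteration 5: idx = 4, result = 10
After iteration 6: idx = 5, result = 15
Loop ends.

Final answer: 15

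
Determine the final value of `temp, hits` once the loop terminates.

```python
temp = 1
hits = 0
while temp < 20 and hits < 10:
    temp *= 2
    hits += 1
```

Let's trace through this code step by step.

Initialize: temp = 1
Initialize: hits = 0
Entering loop: while temp < 20 and hits < 10:
After iteration 1: temp = 2, hits = 1
After iteration 2: temp = 4, hits = 2
After iteration 3: temp = 8, hits = 3
After iteration 4: temp = 16, hits = 4
After iteration 5: temp = 32, hits = 5
Loop ends.

Final answer: 32, 5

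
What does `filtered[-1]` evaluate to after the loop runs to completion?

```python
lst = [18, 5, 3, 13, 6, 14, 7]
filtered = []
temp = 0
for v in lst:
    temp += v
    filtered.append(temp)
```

Let's trace through this code step by step.

Initialize: lst = [18, 5, 3, 13, 6, 14, 7]
Initialize: filtered = []
Initialize: temp = 0
Entering loop: for v in lst:
After iteration 1: v = 18, filtered = [18], temp = 18
After iteration 2: v = 5, filtered = [18, 23], temp = 23
After iteration 3: v = 3, filtered = [18, 23, 26], temp = 26
After iteration 4: v = 13, filtered = [18, 23, 26, 39], temp = 39
After iteration 5: v = 6, filtered = [18, 23, 26, 39, 45], temp = 45
After iteration 6: v = 14, filtered = [18, 23, 26, 39, 45, 59], temp = 59
After iteration 7: v = 7, filtered = [18, 23, 26, 39, 45, 59, 66], temp = 66
Loop ends.
filtered[-1] = 66

Final answer: 66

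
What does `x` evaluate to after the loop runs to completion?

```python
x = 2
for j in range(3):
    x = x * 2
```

Let's trace through this code step by step.

Initialize: x = 2
Entering loop: for j in range(3):
After iteration 1: j = 0, x = 4
After iteration 2: j = 1, x = 8
After iteration 3: j = 2, x = 16
Loop ends.

Final answer: 16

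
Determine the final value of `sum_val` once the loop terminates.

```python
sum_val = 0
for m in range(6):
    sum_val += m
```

Let's trace through this code step by step.

Initialize: sum_val = 0
Entering loop: for m in range(6):
After iteration 1: m = 0, sum_val = 0
After iteration 2: m = 1, sum_val = 1
After iteration 3: m = 2, sum_val = 3
After iteration 4: m = 3, sum_val = 6
After iteration 5: m = 4, sum_val = 10
After iteration 6: m = 5, sum_val = 15
Loop ends.

Final answer: 15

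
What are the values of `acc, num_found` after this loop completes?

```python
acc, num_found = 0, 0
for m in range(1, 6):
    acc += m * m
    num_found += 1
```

Let's trace through this code step by step.

Initialize: acc = 0
Initialize: num_found = 0
Entering loop: for m in range(1, 6):
After iteration 1: m = 1, acc = 1, num_found = 1
After iteration 2: m = 2, acc = 5, num_found = 2
After iteration 3: m = 3, acc = 14, num_found = 3
After iteration 4: m = 4, acc = 30, num_found = 4
After iteration 5: m = 5, acc = 55, num_found = 5
Loop ends.

Final answer: 55, 5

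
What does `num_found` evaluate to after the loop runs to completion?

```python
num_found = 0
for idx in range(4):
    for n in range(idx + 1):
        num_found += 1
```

Let's trace through this code step by step.

Initialize: num_found = 0
Entering loop: for idx in range(4):
After iteration 1: idx = 0, num_found = 1, n = 0
After iteration 2: idx = 1, num_found = 3, n = 1
After iteration 3: idx = 2, num_found = 6, n = 2
After iteration 4: idx = 3, num_found = 10, n = 3
Loop ends.

Final answer: 10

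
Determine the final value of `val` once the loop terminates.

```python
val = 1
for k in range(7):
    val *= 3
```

Let's trace through this code step by step.

Initialize: val = 1
Entering loop: for k in range(7):
After iteration 1: k = 0, val = 3
After iteration 2: k = 1, val = 9
After iteration 3: k = 2, val = 27
After iteration 4: k = 3, val = 81
After iteration 5: k = 4, val = 243
After iteration 6: k = 5, val = 729
After iteration 7: k = 6, val = 2187
Loop ends.

Final answer: 2187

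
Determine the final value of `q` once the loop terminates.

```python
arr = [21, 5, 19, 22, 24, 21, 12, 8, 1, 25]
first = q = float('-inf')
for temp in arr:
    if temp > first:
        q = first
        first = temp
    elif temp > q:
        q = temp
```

Let's trace through this code step by step.

Initialize: arr = [21, 5, 19, 22, 24, 21, 12, 8, 1, 25]
Initialize: first = -inf
Initialize: q = -inf
Entering loop: for temp in arr:
After iteration 1: temp = 21, first = 21, q = -inf
After iteration 2: temp = 5, first = 21, q = 5
After iteration 3: temp = 19, first = 21, q = 19
After iteration 4: temp = 22, first = 22, q = 21
After iteration 5: temp = 24, first = 24, q = 22
After iteration 6: temp = 21, first = 24, q = 22
After iteration 7: temp = 12, first = 24, q = 22
After iteration 8: temp = 8, first = 24, q = 22
After iteration 9: temp = 1, first = 24, q = 22
After iteration 10: temp = 25, first = 25, q = 24
Loop ends.

Final answer: 24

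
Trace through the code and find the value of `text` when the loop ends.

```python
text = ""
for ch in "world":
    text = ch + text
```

Let's trace through this code step by step.

Initialize: text = ''
Entering loop: for ch in "world":
After iteration 1: ch = 'w', text = 'w'
After iteration 2: ch = 'o', text = 'ow'
After iteration 3: ch = 'r', text = 'row'
After iteration 4: ch = 'l', text = 'lrow'
After iteration 5: ch = 'd', text = 'dlrow'
Loop ends.

Final answer: 'dlrow'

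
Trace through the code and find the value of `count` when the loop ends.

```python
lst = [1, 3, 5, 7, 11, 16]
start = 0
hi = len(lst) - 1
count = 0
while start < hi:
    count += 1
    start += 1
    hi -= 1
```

Let's trace through this code step by step.

Initialize: lst = [1, 3, 5, 7, 11, 16]
Initialize: start = 0
Initialize: hi = 5
Initialize: count = 0
Entering loop: while start < hi:
After iteration 1: start = 1, hi = 4, count = 1
After iteration 2: start = 2, hi = 3, count = 2
After iteration 3: start = 3, hi = 2, count = 3
Loop ends.

Final answer: 3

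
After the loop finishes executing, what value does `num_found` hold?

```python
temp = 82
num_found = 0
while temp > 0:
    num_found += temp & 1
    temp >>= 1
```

Let's trace through this code step by step.

Initialize: temp = 82
Initialize: num_found = 0
Entering loop: while temp > 0:
After iteration 1: temp = 41, num_found = 0
After iteration 2: temp = 20, num_found = 1
After iteration 3: temp = 10, num_found = 1
After iteration 4: temp = 5, num_found = 1
After iteration 5: temp = 2, num_found = 2
After iteration 6: temp = 1, num_found = 2
After iteration 7: temp = 0, num_found = 3
Loop ends.

Final answer: 3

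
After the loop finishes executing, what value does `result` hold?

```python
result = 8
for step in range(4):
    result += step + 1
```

Let's trace through this code step by step.

Initialize: result = 8
Entering loop: for step in range(4):
After iteration 1: step = 0, result = 9
After iteration 2: step = 1, result = 11
After iteration 3: step = 2, result = 14
After iteration 4: step = 3, result = 18
Loop ends.

Final answer: 18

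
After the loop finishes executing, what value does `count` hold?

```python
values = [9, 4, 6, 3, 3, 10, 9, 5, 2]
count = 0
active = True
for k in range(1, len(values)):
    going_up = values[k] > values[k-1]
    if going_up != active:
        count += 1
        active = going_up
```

Let's trace through this code step by step.

Initialize: values = [9, 4, 6, 3, 3, 10, 9, 5, 2]
Initialize: count = 0
Initialize: active = True
Entering loop: for k in range(1, len(values)):
After iteration 1: k = 1, count = 1, active = False, going_up = False
After iteration 2: k = 2, count = 2, active = True, going_up = True
After iteration 3: k = 3, count = 3, active = False, going_up = False
After iteration 4: k = 4, count = 3, active = False, going_up = False
After iteration 5: k = 5, count = 4, active = True, going_up = True
After iteration 6: k = 6, count = 5, active = False, going_up = False
After iteration 7: k = 7, count = 5, active = False, going_up = False
After iteration 8: k = 8, count = 5, active = False, going_up = False
Loop ends.

Final answer: 5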